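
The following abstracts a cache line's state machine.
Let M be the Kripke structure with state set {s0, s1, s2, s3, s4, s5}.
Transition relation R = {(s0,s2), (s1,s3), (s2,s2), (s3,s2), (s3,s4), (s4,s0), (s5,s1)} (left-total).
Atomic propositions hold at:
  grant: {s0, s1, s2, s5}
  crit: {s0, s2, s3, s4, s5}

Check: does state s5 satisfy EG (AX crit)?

Sat(AX crit) = {s : every successor in {s0, s2, s3, s4, s5}} = {s0, s1, s2, s3, s4}
EG (AX crit): greatest fixpoint, start Z0 = {s0, s1, s2, s3, s4}, keep only states in Sat with some successor in Z. Already a fixed point.
Sat(EG (AX crit)) = {s0, s1, s2, s3, s4}
s5 ∉ Sat(EG (AX crit)) = {s0, s1, s2, s3, s4}, so the formula does not hold at s5.

No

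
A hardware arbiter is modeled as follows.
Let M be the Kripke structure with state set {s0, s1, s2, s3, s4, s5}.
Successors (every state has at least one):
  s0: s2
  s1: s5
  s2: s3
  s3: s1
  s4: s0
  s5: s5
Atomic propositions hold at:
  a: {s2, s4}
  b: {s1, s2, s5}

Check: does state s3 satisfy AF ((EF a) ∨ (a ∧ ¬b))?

No

EF a: least fixpoint, start Z0 = {s2, s4}, add states with some successor in Z. Z1 = {s0, s2, s4}; fixed.
Sat(EF a) = {s0, s2, s4}
Sat(¬b) = {s0, s3, s4}
Sat(a ∧ ¬b) = {s4}
Sat((EF a) ∨ (a ∧ ¬b)) = {s0, s2, s4}
AF ((EF a) ∨ (a ∧ ¬b)): least fixpoint, start Z0 = {s0, s2, s4}, add states with every successor in Z. Already a fixed point.
Sat(AF ((EF a) ∨ (a ∧ ¬b))) = {s0, s2, s4}
s3 ∉ Sat(AF ((EF a) ∨ (a ∧ ¬b))) = {s0, s2, s4}, so the formula does not hold at s3.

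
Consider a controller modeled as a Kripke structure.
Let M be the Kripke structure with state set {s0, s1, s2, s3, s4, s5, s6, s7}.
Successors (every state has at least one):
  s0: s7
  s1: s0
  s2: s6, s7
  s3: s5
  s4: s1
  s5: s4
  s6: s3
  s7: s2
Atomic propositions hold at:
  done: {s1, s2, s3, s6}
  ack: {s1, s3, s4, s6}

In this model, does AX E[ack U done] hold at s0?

No

E[ack U done]: least fixpoint, start Z0 = Sat(done) = {s1, s2, s3, s6}, add states in Sat(ack) with some successor in Z. Z1 = {s1, s2, s3, s4, s6}; fixed.
Sat(E[ack U done]) = {s1, s2, s3, s4, s6}
Sat(AX E[ack U done]) = {s : every successor in {s1, s2, s3, s4, s6}} = {s4, s5, s6, s7}
s0 ∉ Sat(AX E[ack U done]) = {s4, s5, s6, s7}, so the formula does not hold at s0.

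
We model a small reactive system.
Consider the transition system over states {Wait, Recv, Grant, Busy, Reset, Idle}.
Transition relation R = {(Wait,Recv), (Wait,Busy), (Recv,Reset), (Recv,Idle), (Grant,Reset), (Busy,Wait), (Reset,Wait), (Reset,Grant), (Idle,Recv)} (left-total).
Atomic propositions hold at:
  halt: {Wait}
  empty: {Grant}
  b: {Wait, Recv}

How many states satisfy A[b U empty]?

A[b U empty]: least fixpoint, start Z0 = Sat(empty) = {Grant}, add states in Sat(b) with every successor in Z. Already a fixed point.
Sat(A[b U empty]) = {Grant}
|Sat(A[b U empty])| = |{Grant}| = 1.

1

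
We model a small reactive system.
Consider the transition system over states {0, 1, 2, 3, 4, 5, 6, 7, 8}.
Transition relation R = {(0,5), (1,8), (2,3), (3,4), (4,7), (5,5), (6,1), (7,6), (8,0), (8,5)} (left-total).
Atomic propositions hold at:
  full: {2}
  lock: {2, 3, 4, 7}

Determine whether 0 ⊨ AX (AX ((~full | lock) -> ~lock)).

Sat(~full) = {0, 1, 3, 4, 5, 6, 7, 8}
Sat(~full | lock) = {0, 1, 2, 3, 4, 5, 6, 7, 8}
Sat(~lock) = {0, 1, 5, 6, 8}
Sat((~full | lock) -> ~lock) = {0, 1, 5, 6, 8}
Sat(AX ((~full | lock) -> ~lock)) = {s : every successor in {0, 1, 5, 6, 8}} = {0, 1, 5, 6, 7, 8}
Sat(AX (AX ((~full | lock) -> ~lock))) = {s : every successor in {0, 1, 5, 6, 7, 8}} = {0, 1, 4, 5, 6, 7, 8}
0 ∈ Sat(AX (AX ((~full | lock) -> ~lock))) = {0, 1, 4, 5, 6, 7, 8}, so the formula holds at 0.

Yes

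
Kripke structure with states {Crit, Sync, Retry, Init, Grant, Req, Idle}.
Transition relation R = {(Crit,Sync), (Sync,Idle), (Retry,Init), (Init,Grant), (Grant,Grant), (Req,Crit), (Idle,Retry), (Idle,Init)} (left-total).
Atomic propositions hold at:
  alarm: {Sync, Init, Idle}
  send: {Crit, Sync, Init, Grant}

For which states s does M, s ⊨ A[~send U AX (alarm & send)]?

{Crit, Retry, Req}

Sat(~send) = {Retry, Req, Idle}
Sat(alarm & send) = {Sync, Init}
Sat(AX (alarm & send)) = {s : every successor in {Sync, Init}} = {Crit, Retry}
A[~send U AX (alarm & send)]: least fixpoint, start Z0 = Sat(AX (alarm & send)) = {Crit, Retry}, add states in Sat(~send) with every successor in Z. Z1 = {Crit, Retry, Req}; fixed.
Sat(A[~send U AX (alarm & send)]) = {Crit, Retry, Req}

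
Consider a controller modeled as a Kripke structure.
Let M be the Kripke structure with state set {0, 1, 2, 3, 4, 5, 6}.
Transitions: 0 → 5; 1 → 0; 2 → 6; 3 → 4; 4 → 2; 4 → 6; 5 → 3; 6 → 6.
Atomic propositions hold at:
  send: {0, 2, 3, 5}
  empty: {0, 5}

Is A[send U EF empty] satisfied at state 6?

No

EF empty: least fixpoint, start Z0 = {0, 5}, add states with some successor in Z. Z1 = {0, 1, 5}; fixed.
Sat(EF empty) = {0, 1, 5}
A[send U EF empty]: least fixpoint, start Z0 = Sat(EF empty) = {0, 1, 5}, add states in Sat(send) with every successor in Z. Already a fixed point.
Sat(A[send U EF empty]) = {0, 1, 5}
6 ∉ Sat(A[send U EF empty]) = {0, 1, 5}, so the formula does not hold at 6.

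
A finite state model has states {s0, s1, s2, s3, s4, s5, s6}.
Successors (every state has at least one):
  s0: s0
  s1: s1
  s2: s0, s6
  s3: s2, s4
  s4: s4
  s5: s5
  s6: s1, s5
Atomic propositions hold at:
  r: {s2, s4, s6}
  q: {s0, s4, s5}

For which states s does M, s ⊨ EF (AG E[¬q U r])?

{s3, s4}

Sat(¬q) = {s1, s2, s3, s6}
E[¬q U r]: least fixpoint, start Z0 = Sat(r) = {s2, s4, s6}, add states in Sat(¬q) with some successor in Z. Z1 = {s2, s3, s4, s6}; fixed.
Sat(E[¬q U r]) = {s2, s3, s4, s6}
AG E[¬q U r]: greatest fixpoint, start Z0 = {s2, s3, s4, s6}, keep only states in Sat with every successor in Z. Z1 = {s3, s4}; Z2 = {s4}; fixed.
Sat(AG E[¬q U r]) = {s4}
EF (AG E[¬q U r]): least fixpoint, start Z0 = {s4}, add states with some successor in Z. Z1 = {s3, s4}; fixed.
Sat(EF (AG E[¬q U r])) = {s3, s4}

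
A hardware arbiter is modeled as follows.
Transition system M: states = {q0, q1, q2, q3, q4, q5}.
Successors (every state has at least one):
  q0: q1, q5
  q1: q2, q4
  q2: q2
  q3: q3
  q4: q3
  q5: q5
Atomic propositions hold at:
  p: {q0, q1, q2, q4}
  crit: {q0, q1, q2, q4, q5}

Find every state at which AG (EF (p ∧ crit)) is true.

Sat(p ∧ crit) = {q0, q1, q2, q4}
EF (p ∧ crit): least fixpoint, start Z0 = {q0, q1, q2, q4}, add states with some successor in Z. Already a fixed point.
Sat(EF (p ∧ crit)) = {q0, q1, q2, q4}
AG (EF (p ∧ crit)): greatest fixpoint, start Z0 = {q0, q1, q2, q4}, keep only states in Sat with every successor in Z. Z1 = {q1, q2}; Z2 = {q2}; fixed.
Sat(AG (EF (p ∧ crit))) = {q2}

{q2}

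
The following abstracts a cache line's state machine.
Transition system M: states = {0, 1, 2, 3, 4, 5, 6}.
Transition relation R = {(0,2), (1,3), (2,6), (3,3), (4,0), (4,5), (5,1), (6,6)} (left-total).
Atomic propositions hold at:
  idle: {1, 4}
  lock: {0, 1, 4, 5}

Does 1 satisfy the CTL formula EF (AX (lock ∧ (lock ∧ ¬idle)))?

Sat(¬idle) = {0, 2, 3, 5, 6}
Sat(lock ∧ ¬idle) = {0, 5}
Sat(lock ∧ (lock ∧ ¬idle)) = {0, 5}
Sat(AX (lock ∧ (lock ∧ ¬idle))) = {s : every successor in {0, 5}} = {4}
EF (AX (lock ∧ (lock ∧ ¬idle))): least fixpoint, start Z0 = {4}, add states with some successor in Z. Already a fixed point.
Sat(EF (AX (lock ∧ (lock ∧ ¬idle)))) = {4}
1 ∉ Sat(EF (AX (lock ∧ (lock ∧ ¬idle)))) = {4}, so the formula does not hold at 1.

No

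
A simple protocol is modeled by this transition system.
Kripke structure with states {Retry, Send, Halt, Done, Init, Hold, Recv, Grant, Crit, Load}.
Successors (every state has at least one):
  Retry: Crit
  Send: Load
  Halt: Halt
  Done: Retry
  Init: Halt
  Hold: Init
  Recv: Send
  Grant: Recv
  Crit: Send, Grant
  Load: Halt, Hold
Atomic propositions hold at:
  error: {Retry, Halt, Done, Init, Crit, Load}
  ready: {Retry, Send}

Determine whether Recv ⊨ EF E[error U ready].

Yes

E[error U ready]: least fixpoint, start Z0 = Sat(ready) = {Retry, Send}, add states in Sat(error) with some successor in Z. Z1 = {Retry, Send, Done, Crit}; fixed.
Sat(E[error U ready]) = {Retry, Send, Done, Crit}
EF E[error U ready]: least fixpoint, start Z0 = {Retry, Send, Done, Crit}, add states with some successor in Z. Z1 = {Retry, Send, Done, Recv, Crit}; Z2 = {Retry, Send, Done, Recv, Grant, Crit}; fixed.
Sat(EF E[error U ready]) = {Retry, Send, Done, Recv, Grant, Crit}
Recv ∈ Sat(EF E[error U ready]) = {Retry, Send, Done, Recv, Grant, Crit}, so the formula holds at Recv.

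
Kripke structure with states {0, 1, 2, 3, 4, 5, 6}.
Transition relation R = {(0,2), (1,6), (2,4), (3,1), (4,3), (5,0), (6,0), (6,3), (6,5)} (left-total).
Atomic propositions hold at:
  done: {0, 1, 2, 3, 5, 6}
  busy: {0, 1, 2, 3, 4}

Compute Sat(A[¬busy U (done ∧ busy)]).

Sat(¬busy) = {5, 6}
Sat(done ∧ busy) = {0, 1, 2, 3}
A[¬busy U (done ∧ busy)]: least fixpoint, start Z0 = Sat((done ∧ busy)) = {0, 1, 2, 3}, add states in Sat(¬busy) with every successor in Z. Z1 = {0, 1, 2, 3, 5}; Z2 = {0, 1, 2, 3, 5, 6}; fixed.
Sat(A[¬busy U (done ∧ busy)]) = {0, 1, 2, 3, 5, 6}

{0, 1, 2, 3, 5, 6}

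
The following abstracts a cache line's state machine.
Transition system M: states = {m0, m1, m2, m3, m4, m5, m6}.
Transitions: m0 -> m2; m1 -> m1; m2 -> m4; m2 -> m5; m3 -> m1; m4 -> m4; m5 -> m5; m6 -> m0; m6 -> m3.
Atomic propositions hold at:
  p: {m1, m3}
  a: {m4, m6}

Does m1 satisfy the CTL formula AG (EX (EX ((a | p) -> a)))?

No

Sat(a | p) = {m1, m3, m4, m6}
Sat((a | p) -> a) = {m0, m2, m4, m5, m6}
Sat(EX ((a | p) -> a)) = {s : some successor in {m0, m2, m4, m5, m6}} = {m0, m2, m4, m5, m6}
Sat(EX (EX ((a | p) -> a))) = {s : some successor in {m0, m2, m4, m5, m6}} = {m0, m2, m4, m5, m6}
AG (EX (EX ((a | p) -> a))): greatest fixpoint, start Z0 = {m0, m2, m4, m5, m6}, keep only states in Sat with every successor in Z. Z1 = {m0, m2, m4, m5}; fixed.
Sat(AG (EX (EX ((a | p) -> a)))) = {m0, m2, m4, m5}
m1 ∉ Sat(AG (EX (EX ((a | p) -> a)))) = {m0, m2, m4, m5}, so the formula does not hold at m1.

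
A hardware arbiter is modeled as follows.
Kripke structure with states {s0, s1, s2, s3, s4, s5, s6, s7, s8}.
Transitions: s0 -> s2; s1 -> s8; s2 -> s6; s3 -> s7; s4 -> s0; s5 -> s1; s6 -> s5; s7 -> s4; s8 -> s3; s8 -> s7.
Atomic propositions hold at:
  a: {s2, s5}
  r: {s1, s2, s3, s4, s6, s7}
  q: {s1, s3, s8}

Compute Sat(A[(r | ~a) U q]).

Sat(~a) = {s0, s1, s3, s4, s6, s7, s8}
Sat(r | ~a) = {s0, s1, s2, s3, s4, s6, s7, s8}
A[(r | ~a) U q]: least fixpoint, start Z0 = Sat(q) = {s1, s3, s8}, add states in Sat(r | ~a) with every successor in Z. Already a fixed point.
Sat(A[(r | ~a) U q]) = {s1, s3, s8}

{s1, s3, s8}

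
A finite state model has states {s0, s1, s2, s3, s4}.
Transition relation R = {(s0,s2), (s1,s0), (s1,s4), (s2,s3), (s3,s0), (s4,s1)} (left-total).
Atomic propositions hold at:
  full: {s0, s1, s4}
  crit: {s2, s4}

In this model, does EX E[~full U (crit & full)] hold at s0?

No

Sat(~full) = {s2, s3}
Sat(crit & full) = {s4}
E[~full U (crit & full)]: least fixpoint, start Z0 = Sat((crit & full)) = {s4}, add states in Sat(~full) with some successor in Z. Already a fixed point.
Sat(E[~full U (crit & full)]) = {s4}
Sat(EX E[~full U (crit & full)]) = {s : some successor in {s4}} = {s1}
s0 ∉ Sat(EX E[~full U (crit & full)]) = {s1}, so the formula does not hold at s0.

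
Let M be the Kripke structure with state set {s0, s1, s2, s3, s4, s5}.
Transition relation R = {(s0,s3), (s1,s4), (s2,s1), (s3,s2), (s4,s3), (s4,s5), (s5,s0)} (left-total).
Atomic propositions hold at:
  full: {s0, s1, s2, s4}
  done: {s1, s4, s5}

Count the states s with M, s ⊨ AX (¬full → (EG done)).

4

Sat(¬full) = {s3, s5}
EG done: greatest fixpoint, start Z0 = {s1, s4, s5}, keep only states in Sat with some successor in Z. Z1 = {s1, s4}; Z2 = {s1}; Z3 = ∅; fixed.
Sat(EG done) = ∅
Sat(¬full → (EG done)) = {s0, s1, s2, s4}
Sat(AX (¬full → (EG done))) = {s : every successor in {s0, s1, s2, s4}} = {s1, s2, s3, s5}
|Sat(AX (¬full → (EG done)))| = |{s1, s2, s3, s5}| = 4.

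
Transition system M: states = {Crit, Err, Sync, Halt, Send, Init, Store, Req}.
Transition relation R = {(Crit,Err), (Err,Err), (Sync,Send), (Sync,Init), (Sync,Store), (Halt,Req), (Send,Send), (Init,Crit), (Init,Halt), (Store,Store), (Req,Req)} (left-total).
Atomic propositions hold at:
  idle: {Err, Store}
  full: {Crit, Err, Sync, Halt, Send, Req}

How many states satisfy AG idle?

AG idle: greatest fixpoint, start Z0 = {Err, Store}, keep only states in Sat with every successor in Z. Already a fixed point.
Sat(AG idle) = {Err, Store}
|Sat(AG idle)| = |{Err, Store}| = 2.

2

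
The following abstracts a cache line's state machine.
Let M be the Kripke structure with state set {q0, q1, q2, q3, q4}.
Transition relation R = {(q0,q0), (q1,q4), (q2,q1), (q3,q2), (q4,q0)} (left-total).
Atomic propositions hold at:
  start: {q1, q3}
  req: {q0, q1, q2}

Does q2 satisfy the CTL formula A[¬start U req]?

Sat(¬start) = {q0, q2, q4}
A[¬start U req]: least fixpoint, start Z0 = Sat(req) = {q0, q1, q2}, add states in Sat(¬start) with every successor in Z. Z1 = {q0, q1, q2, q4}; fixed.
Sat(A[¬start U req]) = {q0, q1, q2, q4}
q2 ∈ Sat(A[¬start U req]) = {q0, q1, q2, q4}, so the formula holds at q2.

Yes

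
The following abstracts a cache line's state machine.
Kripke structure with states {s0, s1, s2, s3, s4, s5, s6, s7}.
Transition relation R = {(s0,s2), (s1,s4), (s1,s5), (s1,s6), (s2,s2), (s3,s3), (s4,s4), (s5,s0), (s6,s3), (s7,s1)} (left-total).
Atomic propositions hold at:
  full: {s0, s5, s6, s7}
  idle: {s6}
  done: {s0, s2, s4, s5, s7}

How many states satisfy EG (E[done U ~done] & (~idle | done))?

Sat(~done) = {s1, s3, s6}
E[done U ~done]: least fixpoint, start Z0 = Sat(~done) = {s1, s3, s6}, add states in Sat(done) with some successor in Z. Z1 = {s1, s3, s6, s7}; fixed.
Sat(E[done U ~done]) = {s1, s3, s6, s7}
Sat(~idle) = {s0, s1, s2, s3, s4, s5, s7}
Sat(~idle | done) = {s0, s1, s2, s3, s4, s5, s7}
Sat(E[done U ~done] & (~idle | done)) = {s1, s3, s7}
EG (E[done U ~done] & (~idle | done)): greatest fixpoint, start Z0 = {s1, s3, s7}, keep only states in Sat with some successor in Z. Z1 = {s3, s7}; Z2 = {s3}; fixed.
Sat(EG (E[done U ~done] & (~idle | done))) = {s3}
|Sat(EG (E[done U ~done] & (~idle | done)))| = |{s3}| = 1.

1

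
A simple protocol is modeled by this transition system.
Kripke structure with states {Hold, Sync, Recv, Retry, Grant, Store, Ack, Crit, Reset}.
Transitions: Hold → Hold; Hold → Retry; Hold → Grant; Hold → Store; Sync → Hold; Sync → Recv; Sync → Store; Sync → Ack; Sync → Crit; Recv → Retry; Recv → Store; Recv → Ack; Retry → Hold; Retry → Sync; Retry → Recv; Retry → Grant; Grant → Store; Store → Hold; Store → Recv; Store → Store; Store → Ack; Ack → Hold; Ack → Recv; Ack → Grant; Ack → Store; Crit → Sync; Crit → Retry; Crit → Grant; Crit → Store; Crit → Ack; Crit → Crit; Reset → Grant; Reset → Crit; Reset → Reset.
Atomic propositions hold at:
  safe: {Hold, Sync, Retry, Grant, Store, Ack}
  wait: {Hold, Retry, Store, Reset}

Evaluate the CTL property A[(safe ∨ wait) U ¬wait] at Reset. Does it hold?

Sat(safe ∨ wait) = {Hold, Sync, Retry, Grant, Store, Ack, Reset}
Sat(¬wait) = {Sync, Recv, Grant, Ack, Crit}
A[(safe ∨ wait) U ¬wait]: least fixpoint, start Z0 = Sat(¬wait) = {Sync, Recv, Grant, Ack, Crit}, add states in Sat(safe ∨ wait) with every successor in Z. Already a fixed point.
Sat(A[(safe ∨ wait) U ¬wait]) = {Sync, Recv, Grant, Ack, Crit}
Reset ∉ Sat(A[(safe ∨ wait) U ¬wait]) = {Sync, Recv, Grant, Ack, Crit}, so the formula does not hold at Reset.

No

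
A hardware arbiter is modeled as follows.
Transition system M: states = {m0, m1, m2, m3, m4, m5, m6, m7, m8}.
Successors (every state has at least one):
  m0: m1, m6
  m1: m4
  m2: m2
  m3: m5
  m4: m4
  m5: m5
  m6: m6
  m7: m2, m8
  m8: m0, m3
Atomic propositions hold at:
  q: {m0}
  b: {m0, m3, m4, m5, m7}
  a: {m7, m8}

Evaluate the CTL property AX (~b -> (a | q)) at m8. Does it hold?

Sat(~b) = {m1, m2, m6, m8}
Sat(a | q) = {m0, m7, m8}
Sat(~b -> (a | q)) = {m0, m3, m4, m5, m7, m8}
Sat(AX (~b -> (a | q))) = {s : every successor in {m0, m3, m4, m5, m7, m8}} = {m1, m3, m4, m5, m8}
m8 ∈ Sat(AX (~b -> (a | q))) = {m1, m3, m4, m5, m8}, so the formula holds at m8.

Yes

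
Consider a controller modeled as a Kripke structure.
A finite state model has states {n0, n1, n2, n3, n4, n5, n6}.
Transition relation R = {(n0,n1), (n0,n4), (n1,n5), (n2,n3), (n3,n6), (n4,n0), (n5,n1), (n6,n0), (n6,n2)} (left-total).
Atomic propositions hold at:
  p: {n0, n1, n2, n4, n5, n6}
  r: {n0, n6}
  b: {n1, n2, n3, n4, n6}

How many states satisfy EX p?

Sat(EX p) = {s : some successor in {n0, n1, n2, n4, n5, n6}} = {n0, n1, n3, n4, n5, n6}
|Sat(EX p)| = |{n0, n1, n3, n4, n5, n6}| = 6.

6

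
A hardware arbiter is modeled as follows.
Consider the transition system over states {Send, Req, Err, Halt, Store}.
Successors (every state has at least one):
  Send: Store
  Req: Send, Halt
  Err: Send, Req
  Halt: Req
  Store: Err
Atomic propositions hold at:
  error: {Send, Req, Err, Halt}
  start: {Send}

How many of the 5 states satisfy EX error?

Sat(EX error) = {s : some successor in {Send, Req, Err, Halt}} = {Req, Err, Halt, Store}
|Sat(EX error)| = |{Req, Err, Halt, Store}| = 4.

4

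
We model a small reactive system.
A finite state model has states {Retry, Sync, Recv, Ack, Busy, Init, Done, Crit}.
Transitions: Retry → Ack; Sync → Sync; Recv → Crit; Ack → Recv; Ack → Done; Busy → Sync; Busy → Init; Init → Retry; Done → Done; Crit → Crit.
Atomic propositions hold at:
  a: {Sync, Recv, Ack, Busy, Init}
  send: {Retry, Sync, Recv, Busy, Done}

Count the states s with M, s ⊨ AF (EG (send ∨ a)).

Sat(send ∨ a) = {Retry, Sync, Recv, Ack, Busy, Init, Done}
EG (send ∨ a): greatest fixpoint, start Z0 = {Retry, Sync, Recv, Ack, Busy, Init, Done}, keep only states in Sat with some successor in Z. Z1 = {Retry, Sync, Ack, Busy, Init, Done}; fixed.
Sat(EG (send ∨ a)) = {Retry, Sync, Ack, Busy, Init, Done}
AF (EG (send ∨ a)): least fixpoint, start Z0 = {Retry, Sync, Ack, Busy, Init, Done}, add states with every successor in Z. Already a fixed point.
Sat(AF (EG (send ∨ a))) = {Retry, Sync, Ack, Busy, Init, Done}
|Sat(AF (EG (send ∨ a)))| = |{Retry, Sync, Ack, Busy, Init, Done}| = 6.

6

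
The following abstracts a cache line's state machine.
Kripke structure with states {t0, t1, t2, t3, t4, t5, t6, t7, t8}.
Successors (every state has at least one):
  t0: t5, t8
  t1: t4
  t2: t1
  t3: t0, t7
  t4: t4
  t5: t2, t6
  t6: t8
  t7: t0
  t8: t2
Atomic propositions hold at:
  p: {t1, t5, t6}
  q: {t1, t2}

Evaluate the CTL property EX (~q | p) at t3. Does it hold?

Sat(~q) = {t0, t3, t4, t5, t6, t7, t8}
Sat(~q | p) = {t0, t1, t3, t4, t5, t6, t7, t8}
Sat(EX (~q | p)) = {s : some successor in {t0, t1, t3, t4, t5, t6, t7, t8}} = {t0, t1, t2, t3, t4, t5, t6, t7}
t3 ∈ Sat(EX (~q | p)) = {t0, t1, t2, t3, t4, t5, t6, t7}, so the formula holds at t3.

Yes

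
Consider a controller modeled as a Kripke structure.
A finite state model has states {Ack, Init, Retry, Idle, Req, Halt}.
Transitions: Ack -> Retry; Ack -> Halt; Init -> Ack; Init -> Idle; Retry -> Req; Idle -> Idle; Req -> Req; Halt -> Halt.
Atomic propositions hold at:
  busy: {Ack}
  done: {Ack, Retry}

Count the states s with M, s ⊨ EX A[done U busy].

1

A[done U busy]: least fixpoint, start Z0 = Sat(busy) = {Ack}, add states in Sat(done) with every successor in Z. Already a fixed point.
Sat(A[done U busy]) = {Ack}
Sat(EX A[done U busy]) = {s : some successor in {Ack}} = {Init}
|Sat(EX A[done U busy])| = |{Init}| = 1.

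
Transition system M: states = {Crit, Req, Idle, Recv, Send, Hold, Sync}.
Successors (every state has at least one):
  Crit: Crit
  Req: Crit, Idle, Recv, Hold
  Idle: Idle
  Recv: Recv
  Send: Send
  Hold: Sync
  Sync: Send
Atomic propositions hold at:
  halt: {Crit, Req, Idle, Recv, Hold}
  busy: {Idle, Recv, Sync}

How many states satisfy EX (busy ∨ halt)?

Sat(busy ∨ halt) = {Crit, Req, Idle, Recv, Hold, Sync}
Sat(EX (busy ∨ halt)) = {s : some successor in {Crit, Req, Idle, Recv, Hold, Sync}} = {Crit, Req, Idle, Recv, Hold}
|Sat(EX (busy ∨ halt))| = |{Crit, Req, Idle, Recv, Hold}| = 5.

5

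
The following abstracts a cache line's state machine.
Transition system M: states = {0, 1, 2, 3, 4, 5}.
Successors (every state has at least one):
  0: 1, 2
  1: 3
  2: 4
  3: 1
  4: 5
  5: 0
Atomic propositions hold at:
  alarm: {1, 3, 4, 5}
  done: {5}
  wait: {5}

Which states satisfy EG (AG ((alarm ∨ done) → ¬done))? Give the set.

Sat(alarm ∨ done) = {1, 3, 4, 5}
Sat(¬done) = {0, 1, 2, 3, 4}
Sat((alarm ∨ done) → ¬done) = {0, 1, 2, 3, 4}
AG ((alarm ∨ done) → ¬done): greatest fixpoint, start Z0 = {0, 1, 2, 3, 4}, keep only states in Sat with every successor in Z. Z1 = {0, 1, 2, 3}; Z2 = {0, 1, 3}; Z3 = {1, 3}; fixed.
Sat(AG ((alarm ∨ done) → ¬done)) = {1, 3}
EG (AG ((alarm ∨ done) → ¬done)): greatest fixpoint, start Z0 = {1, 3}, keep only states in Sat with some successor in Z. Already a fixed point.
Sat(EG (AG ((alarm ∨ done) → ¬done))) = {1, 3}

{1, 3}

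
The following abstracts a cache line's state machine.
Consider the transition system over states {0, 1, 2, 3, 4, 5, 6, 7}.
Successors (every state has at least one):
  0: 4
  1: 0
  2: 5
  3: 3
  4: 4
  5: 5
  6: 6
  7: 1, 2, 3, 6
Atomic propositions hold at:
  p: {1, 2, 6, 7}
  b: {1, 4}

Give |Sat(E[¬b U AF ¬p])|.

7

Sat(¬b) = {0, 2, 3, 5, 6, 7}
Sat(¬p) = {0, 3, 4, 5}
AF ¬p: least fixpoint, start Z0 = {0, 3, 4, 5}, add states with every successor in Z. Z1 = {0, 1, 2, 3, 4, 5}; fixed.
Sat(AF ¬p) = {0, 1, 2, 3, 4, 5}
E[¬b U AF ¬p]: least fixpoint, start Z0 = Sat(AF ¬p) = {0, 1, 2, 3, 4, 5}, add states in Sat(¬b) with some successor in Z. Z1 = {0, 1, 2, 3, 4, 5, 7}; fixed.
Sat(E[¬b U AF ¬p]) = {0, 1, 2, 3, 4, 5, 7}
|Sat(E[¬b U AF ¬p])| = |{0, 1, 2, 3, 4, 5, 7}| = 7.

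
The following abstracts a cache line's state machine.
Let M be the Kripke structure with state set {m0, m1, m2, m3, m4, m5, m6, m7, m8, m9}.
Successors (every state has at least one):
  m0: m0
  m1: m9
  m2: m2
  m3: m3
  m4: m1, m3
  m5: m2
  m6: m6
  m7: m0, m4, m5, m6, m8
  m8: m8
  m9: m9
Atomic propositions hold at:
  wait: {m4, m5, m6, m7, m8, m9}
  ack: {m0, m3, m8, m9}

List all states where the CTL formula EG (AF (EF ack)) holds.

{m0, m1, m3, m4, m7, m8, m9}

EF ack: least fixpoint, start Z0 = {m0, m3, m8, m9}, add states with some successor in Z. Z1 = {m0, m1, m3, m4, m7, m8, m9}; fixed.
Sat(EF ack) = {m0, m1, m3, m4, m7, m8, m9}
AF (EF ack): least fixpoint, start Z0 = {m0, m1, m3, m4, m7, m8, m9}, add states with every successor in Z. Already a fixed point.
Sat(AF (EF ack)) = {m0, m1, m3, m4, m7, m8, m9}
EG (AF (EF ack)): greatest fixpoint, start Z0 = {m0, m1, m3, m4, m7, m8, m9}, keep only states in Sat with some successor in Z. Already a fixed point.
Sat(EG (AF (EF ack))) = {m0, m1, m3, m4, m7, m8, m9}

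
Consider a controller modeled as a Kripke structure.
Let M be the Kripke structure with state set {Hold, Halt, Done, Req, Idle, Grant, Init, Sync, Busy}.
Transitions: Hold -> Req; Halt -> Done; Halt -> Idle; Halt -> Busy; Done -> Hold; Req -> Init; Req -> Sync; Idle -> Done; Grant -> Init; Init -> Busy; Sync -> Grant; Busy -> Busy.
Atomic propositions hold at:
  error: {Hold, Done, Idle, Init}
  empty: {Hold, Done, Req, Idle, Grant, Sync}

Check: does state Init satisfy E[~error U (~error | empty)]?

No

Sat(~error) = {Halt, Req, Grant, Sync, Busy}
Sat(~error | empty) = {Hold, Halt, Done, Req, Idle, Grant, Sync, Busy}
E[~error U (~error | empty)]: least fixpoint, start Z0 = Sat((~error | empty)) = {Hold, Halt, Done, Req, Idle, Grant, Sync, Busy}, add states in Sat(~error) with some successor in Z. Already a fixed point.
Sat(E[~error U (~error | empty)]) = {Hold, Halt, Done, Req, Idle, Grant, Sync, Busy}
Init ∉ Sat(E[~error U (~error | empty)]) = {Hold, Halt, Done, Req, Idle, Grant, Sync, Busy}, so the formula does not hold at Init.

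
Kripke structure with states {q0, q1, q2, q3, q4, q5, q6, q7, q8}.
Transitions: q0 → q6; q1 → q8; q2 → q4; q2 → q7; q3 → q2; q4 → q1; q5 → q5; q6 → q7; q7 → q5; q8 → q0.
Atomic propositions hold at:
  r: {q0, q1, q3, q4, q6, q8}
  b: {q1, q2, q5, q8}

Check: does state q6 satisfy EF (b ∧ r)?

No

Sat(b ∧ r) = {q1, q8}
EF (b ∧ r): least fixpoint, start Z0 = {q1, q8}, add states with some successor in Z. Z1 = {q1, q4, q8}; Z2 = {q1, q2, q4, q8}; Z3 = {q1, q2, q3, q4, q8}; fixed.
Sat(EF (b ∧ r)) = {q1, q2, q3, q4, q8}
q6 ∉ Sat(EF (b ∧ r)) = {q1, q2, q3, q4, q8}, so the formula does not hold at q6.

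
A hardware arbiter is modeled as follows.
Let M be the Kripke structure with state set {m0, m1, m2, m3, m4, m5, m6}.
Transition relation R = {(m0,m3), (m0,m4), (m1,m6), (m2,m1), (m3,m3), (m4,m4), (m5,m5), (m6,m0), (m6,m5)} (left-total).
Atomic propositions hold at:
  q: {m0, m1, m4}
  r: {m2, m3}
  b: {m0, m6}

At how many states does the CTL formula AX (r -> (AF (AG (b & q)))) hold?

5

Sat(b & q) = {m0}
AG (b & q): greatest fixpoint, start Z0 = {m0}, keep only states in Sat with every successor in Z. Z1 = ∅; fixed.
Sat(AG (b & q)) = ∅
AF (AG (b & q)): least fixpoint, start Z0 = ∅, add states with every successor in Z. Already a fixed point.
Sat(AF (AG (b & q))) = ∅
Sat(r -> (AF (AG (b & q)))) = {m0, m1, m4, m5, m6}
Sat(AX (r -> (AF (AG (b & q))))) = {s : every successor in {m0, m1, m4, m5, m6}} = {m1, m2, m4, m5, m6}
|Sat(AX (r -> (AF (AG (b & q)))))| = |{m1, m2, m4, m5, m6}| = 5.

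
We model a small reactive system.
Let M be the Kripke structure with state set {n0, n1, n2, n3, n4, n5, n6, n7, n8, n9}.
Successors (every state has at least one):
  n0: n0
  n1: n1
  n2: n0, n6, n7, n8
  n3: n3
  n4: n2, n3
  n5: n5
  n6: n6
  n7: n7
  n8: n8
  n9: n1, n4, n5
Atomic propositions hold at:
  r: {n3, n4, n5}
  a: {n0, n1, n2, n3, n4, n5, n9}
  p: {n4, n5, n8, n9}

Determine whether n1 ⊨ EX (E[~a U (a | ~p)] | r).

Yes

Sat(~a) = {n6, n7, n8}
Sat(~p) = {n0, n1, n2, n3, n6, n7}
Sat(a | ~p) = {n0, n1, n2, n3, n4, n5, n6, n7, n9}
E[~a U (a | ~p)]: least fixpoint, start Z0 = Sat((a | ~p)) = {n0, n1, n2, n3, n4, n5, n6, n7, n9}, add states in Sat(~a) with some successor in Z. Already a fixed point.
Sat(E[~a U (a | ~p)]) = {n0, n1, n2, n3, n4, n5, n6, n7, n9}
Sat(E[~a U (a | ~p)] | r) = {n0, n1, n2, n3, n4, n5, n6, n7, n9}
Sat(EX (E[~a U (a | ~p)] | r)) = {s : some successor in {n0, n1, n2, n3, n4, n5, n6, n7, n9}} = {n0, n1, n2, n3, n4, n5, n6, n7, n9}
n1 ∈ Sat(EX (E[~a U (a | ~p)] | r)) = {n0, n1, n2, n3, n4, n5, n6, n7, n9}, so the formula holds at n1.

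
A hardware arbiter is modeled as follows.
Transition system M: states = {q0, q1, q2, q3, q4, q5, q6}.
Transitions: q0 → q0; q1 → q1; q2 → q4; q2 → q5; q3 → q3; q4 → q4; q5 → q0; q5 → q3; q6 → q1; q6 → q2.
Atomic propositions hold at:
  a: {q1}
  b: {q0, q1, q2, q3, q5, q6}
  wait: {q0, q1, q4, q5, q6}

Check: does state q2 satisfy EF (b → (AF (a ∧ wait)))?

Yes

Sat(a ∧ wait) = {q1}
AF (a ∧ wait): least fixpoint, start Z0 = {q1}, add states with every successor in Z. Already a fixed point.
Sat(AF (a ∧ wait)) = {q1}
Sat(b → (AF (a ∧ wait))) = {q1, q4}
EF (b → (AF (a ∧ wait))): least fixpoint, start Z0 = {q1, q4}, add states with some successor in Z. Z1 = {q1, q2, q4, q6}; fixed.
Sat(EF (b → (AF (a ∧ wait)))) = {q1, q2, q4, q6}
q2 ∈ Sat(EF (b → (AF (a ∧ wait)))) = {q1, q2, q4, q6}, so the formula holds at q2.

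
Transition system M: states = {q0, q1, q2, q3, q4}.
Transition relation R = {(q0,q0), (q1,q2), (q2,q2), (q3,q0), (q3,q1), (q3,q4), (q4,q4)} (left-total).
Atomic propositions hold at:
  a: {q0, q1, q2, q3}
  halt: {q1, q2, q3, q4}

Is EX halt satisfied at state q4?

Yes

Sat(EX halt) = {s : some successor in {q1, q2, q3, q4}} = {q1, q2, q3, q4}
q4 ∈ Sat(EX halt) = {q1, q2, q3, q4}, so the formula holds at q4.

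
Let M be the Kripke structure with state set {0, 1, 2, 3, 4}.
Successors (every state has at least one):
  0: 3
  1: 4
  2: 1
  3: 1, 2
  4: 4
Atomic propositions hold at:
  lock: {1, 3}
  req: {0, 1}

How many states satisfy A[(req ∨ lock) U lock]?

3

Sat(req ∨ lock) = {0, 1, 3}
A[(req ∨ lock) U lock]: least fixpoint, start Z0 = Sat(lock) = {1, 3}, add states in Sat(req ∨ lock) with every successor in Z. Z1 = {0, 1, 3}; fixed.
Sat(A[(req ∨ lock) U lock]) = {0, 1, 3}
|Sat(A[(req ∨ lock) U lock])| = |{0, 1, 3}| = 3.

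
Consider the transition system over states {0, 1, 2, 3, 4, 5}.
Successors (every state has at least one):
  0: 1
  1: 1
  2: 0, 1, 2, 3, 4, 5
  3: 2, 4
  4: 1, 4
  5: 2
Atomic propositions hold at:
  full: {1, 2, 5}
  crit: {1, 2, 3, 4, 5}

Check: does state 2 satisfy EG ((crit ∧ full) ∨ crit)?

Yes

Sat(crit ∧ full) = {1, 2, 5}
Sat((crit ∧ full) ∨ crit) = {1, 2, 3, 4, 5}
EG ((crit ∧ full) ∨ crit): greatest fixpoint, start Z0 = {1, 2, 3, 4, 5}, keep only states in Sat with some successor in Z. Already a fixed point.
Sat(EG ((crit ∧ full) ∨ crit)) = {1, 2, 3, 4, 5}
2 ∈ Sat(EG ((crit ∧ full) ∨ crit)) = {1, 2, 3, 4, 5}, so the formula holds at 2.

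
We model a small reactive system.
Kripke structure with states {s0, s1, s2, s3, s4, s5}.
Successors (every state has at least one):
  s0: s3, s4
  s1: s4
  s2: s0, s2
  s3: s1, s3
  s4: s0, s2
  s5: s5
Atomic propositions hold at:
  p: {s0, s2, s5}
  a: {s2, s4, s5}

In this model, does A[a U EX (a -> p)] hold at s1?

No

Sat(a -> p) = {s0, s1, s2, s3, s5}
Sat(EX (a -> p)) = {s : some successor in {s0, s1, s2, s3, s5}} = {s0, s2, s3, s4, s5}
A[a U EX (a -> p)]: least fixpoint, start Z0 = Sat(EX (a -> p)) = {s0, s2, s3, s4, s5}, add states in Sat(a) with every successor in Z. Already a fixed point.
Sat(A[a U EX (a -> p)]) = {s0, s2, s3, s4, s5}
s1 ∉ Sat(A[a U EX (a -> p)]) = {s0, s2, s3, s4, s5}, so the formula does not hold at s1.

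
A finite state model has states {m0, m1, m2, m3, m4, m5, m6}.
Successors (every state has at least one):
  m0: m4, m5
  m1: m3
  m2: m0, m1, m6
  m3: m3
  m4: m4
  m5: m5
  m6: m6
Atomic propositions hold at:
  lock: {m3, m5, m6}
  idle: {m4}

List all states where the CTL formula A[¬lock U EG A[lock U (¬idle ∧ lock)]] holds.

{m1, m3, m5, m6}

Sat(¬lock) = {m0, m1, m2, m4}
Sat(¬idle) = {m0, m1, m2, m3, m5, m6}
Sat(¬idle ∧ lock) = {m3, m5, m6}
A[lock U (¬idle ∧ lock)]: least fixpoint, start Z0 = Sat((¬idle ∧ lock)) = {m3, m5, m6}, add states in Sat(lock) with every successor in Z. Already a fixed point.
Sat(A[lock U (¬idle ∧ lock)]) = {m3, m5, m6}
EG A[lock U (¬idle ∧ lock)]: greatest fixpoint, start Z0 = {m3, m5, m6}, keep only states in Sat with some successor in Z. Already a fixed point.
Sat(EG A[lock U (¬idle ∧ lock)]) = {m3, m5, m6}
A[¬lock U EG A[lock U (¬idle ∧ lock)]]: least fixpoint, start Z0 = Sat(EG A[lock U (¬idle ∧ lock)]) = {m3, m5, m6}, add states in Sat(¬lock) with every successor in Z. Z1 = {m1, m3, m5, m6}; fixed.
Sat(A[¬lock U EG A[lock U (¬idle ∧ lock)]]) = {m1, m3, m5, m6}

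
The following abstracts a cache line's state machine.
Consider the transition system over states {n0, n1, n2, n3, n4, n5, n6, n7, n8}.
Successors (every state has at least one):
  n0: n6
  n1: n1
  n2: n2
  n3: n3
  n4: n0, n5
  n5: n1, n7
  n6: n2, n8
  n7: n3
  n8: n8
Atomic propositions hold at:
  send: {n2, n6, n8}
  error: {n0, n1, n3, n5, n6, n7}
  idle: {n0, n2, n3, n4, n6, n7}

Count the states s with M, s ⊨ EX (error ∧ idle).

Sat(error ∧ idle) = {n0, n3, n6, n7}
Sat(EX (error ∧ idle)) = {s : some successor in {n0, n3, n6, n7}} = {n0, n3, n4, n5, n7}
|Sat(EX (error ∧ idle))| = |{n0, n3, n4, n5, n7}| = 5.

5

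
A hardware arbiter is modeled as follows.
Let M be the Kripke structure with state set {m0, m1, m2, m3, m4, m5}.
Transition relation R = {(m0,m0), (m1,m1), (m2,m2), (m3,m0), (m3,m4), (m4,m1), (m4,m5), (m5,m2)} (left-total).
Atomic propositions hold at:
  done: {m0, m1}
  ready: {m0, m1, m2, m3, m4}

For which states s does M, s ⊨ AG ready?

{m0, m1, m2}

AG ready: greatest fixpoint, start Z0 = {m0, m1, m2, m3, m4}, keep only states in Sat with every successor in Z. Z1 = {m0, m1, m2, m3}; Z2 = {m0, m1, m2}; fixed.
Sat(AG ready) = {m0, m1, m2}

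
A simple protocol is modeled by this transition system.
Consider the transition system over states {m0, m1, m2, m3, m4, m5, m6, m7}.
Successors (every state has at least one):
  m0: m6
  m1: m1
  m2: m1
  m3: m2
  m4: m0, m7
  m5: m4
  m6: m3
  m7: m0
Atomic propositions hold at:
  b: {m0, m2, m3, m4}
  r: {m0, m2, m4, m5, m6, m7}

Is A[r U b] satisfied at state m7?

A[r U b]: least fixpoint, start Z0 = Sat(b) = {m0, m2, m3, m4}, add states in Sat(r) with every successor in Z. Z1 = {m0, m2, m3, m4, m5, m6, m7}; fixed.
Sat(A[r U b]) = {m0, m2, m3, m4, m5, m6, m7}
m7 ∈ Sat(A[r U b]) = {m0, m2, m3, m4, m5, m6, m7}, so the formula holds at m7.

Yes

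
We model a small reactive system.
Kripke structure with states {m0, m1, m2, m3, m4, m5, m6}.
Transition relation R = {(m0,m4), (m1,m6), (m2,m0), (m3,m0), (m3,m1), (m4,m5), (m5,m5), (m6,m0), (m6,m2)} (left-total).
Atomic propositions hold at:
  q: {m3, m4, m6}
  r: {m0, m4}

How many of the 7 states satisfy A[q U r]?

2

A[q U r]: least fixpoint, start Z0 = Sat(r) = {m0, m4}, add states in Sat(q) with every successor in Z. Already a fixed point.
Sat(A[q U r]) = {m0, m4}
|Sat(A[q U r])| = |{m0, m4}| = 2.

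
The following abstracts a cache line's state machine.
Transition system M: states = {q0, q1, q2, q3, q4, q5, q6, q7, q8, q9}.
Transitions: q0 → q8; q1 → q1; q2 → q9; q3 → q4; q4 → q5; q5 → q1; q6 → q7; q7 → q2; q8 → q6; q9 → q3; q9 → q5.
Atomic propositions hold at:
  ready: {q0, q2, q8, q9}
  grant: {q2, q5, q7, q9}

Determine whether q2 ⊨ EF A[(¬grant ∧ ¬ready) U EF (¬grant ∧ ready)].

No

Sat(¬grant) = {q0, q1, q3, q4, q6, q8}
Sat(¬ready) = {q1, q3, q4, q5, q6, q7}
Sat(¬grant ∧ ¬ready) = {q1, q3, q4, q6}
Sat(¬grant ∧ ready) = {q0, q8}
EF (¬grant ∧ ready): least fixpoint, start Z0 = {q0, q8}, add states with some successor in Z. Already a fixed point.
Sat(EF (¬grant ∧ ready)) = {q0, q8}
A[(¬grant ∧ ¬ready) U EF (¬grant ∧ ready)]: least fixpoint, start Z0 = Sat(EF (¬grant ∧ ready)) = {q0, q8}, add states in Sat(¬grant ∧ ¬ready) with every successor in Z. Already a fixed point.
Sat(A[(¬grant ∧ ¬ready) U EF (¬grant ∧ ready)]) = {q0, q8}
EF A[(¬grant ∧ ¬ready) U EF (¬grant ∧ ready)]: least fixpoint, start Z0 = {q0, q8}, add states with some successor in Z. Already a fixed point.
Sat(EF A[(¬grant ∧ ¬ready) U EF (¬grant ∧ ready)]) = {q0, q8}
q2 ∉ Sat(EF A[(¬grant ∧ ¬ready) U EF (¬grant ∧ ready)]) = {q0, q8}, so the formula does not hold at q2.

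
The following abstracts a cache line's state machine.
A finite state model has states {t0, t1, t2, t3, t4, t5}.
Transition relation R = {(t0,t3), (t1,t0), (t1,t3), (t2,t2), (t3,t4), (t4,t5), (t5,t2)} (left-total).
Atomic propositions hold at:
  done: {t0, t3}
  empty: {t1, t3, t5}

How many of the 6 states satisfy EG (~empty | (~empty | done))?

1

Sat(~empty) = {t0, t2, t4}
Sat(~empty | done) = {t0, t2, t3, t4}
Sat(~empty | (~empty | done)) = {t0, t2, t3, t4}
EG (~empty | (~empty | done)): greatest fixpoint, start Z0 = {t0, t2, t3, t4}, keep only states in Sat with some successor in Z. Z1 = {t0, t2, t3}; Z2 = {t0, t2}; Z3 = {t2}; fixed.
Sat(EG (~empty | (~empty | done))) = {t2}
|Sat(EG (~empty | (~empty | done)))| = |{t2}| = 1.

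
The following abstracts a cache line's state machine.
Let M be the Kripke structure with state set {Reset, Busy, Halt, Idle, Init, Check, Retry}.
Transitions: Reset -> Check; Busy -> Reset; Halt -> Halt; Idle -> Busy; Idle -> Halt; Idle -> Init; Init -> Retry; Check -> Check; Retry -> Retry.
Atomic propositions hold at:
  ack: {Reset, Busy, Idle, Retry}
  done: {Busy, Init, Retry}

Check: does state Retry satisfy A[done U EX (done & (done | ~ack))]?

Sat(~ack) = {Halt, Init, Check}
Sat(done | ~ack) = {Busy, Halt, Init, Check, Retry}
Sat(done & (done | ~ack)) = {Busy, Init, Retry}
Sat(EX (done & (done | ~ack))) = {s : some successor in {Busy, Init, Retry}} = {Idle, Init, Retry}
A[done U EX (done & (done | ~ack))]: least fixpoint, start Z0 = Sat(EX (done & (done | ~ack))) = {Idle, Init, Retry}, add states in Sat(done) with every successor in Z. Already a fixed point.
Sat(A[done U EX (done & (done | ~ack))]) = {Idle, Init, Retry}
Retry ∈ Sat(A[done U EX (done & (done | ~ack))]) = {Idle, Init, Retry}, so the formula holds at Retry.

Yes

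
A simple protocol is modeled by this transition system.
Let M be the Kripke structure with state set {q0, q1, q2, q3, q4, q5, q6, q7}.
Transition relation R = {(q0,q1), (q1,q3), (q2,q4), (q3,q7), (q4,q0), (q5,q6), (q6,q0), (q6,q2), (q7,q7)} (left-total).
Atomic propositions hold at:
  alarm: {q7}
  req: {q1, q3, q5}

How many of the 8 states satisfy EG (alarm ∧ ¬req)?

1

Sat(¬req) = {q0, q2, q4, q6, q7}
Sat(alarm ∧ ¬req) = {q7}
EG (alarm ∧ ¬req): greatest fixpoint, start Z0 = {q7}, keep only states in Sat with some successor in Z. Already a fixed point.
Sat(EG (alarm ∧ ¬req)) = {q7}
|Sat(EG (alarm ∧ ¬req))| = |{q7}| = 1.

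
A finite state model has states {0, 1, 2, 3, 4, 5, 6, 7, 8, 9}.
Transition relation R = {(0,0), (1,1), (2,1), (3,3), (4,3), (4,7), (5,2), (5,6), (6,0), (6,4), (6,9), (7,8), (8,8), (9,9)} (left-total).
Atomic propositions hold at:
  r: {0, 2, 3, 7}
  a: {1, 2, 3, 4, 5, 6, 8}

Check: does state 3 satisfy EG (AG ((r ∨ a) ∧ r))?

Sat(r ∨ a) = {0, 1, 2, 3, 4, 5, 6, 7, 8}
Sat((r ∨ a) ∧ r) = {0, 2, 3, 7}
AG ((r ∨ a) ∧ r): greatest fixpoint, start Z0 = {0, 2, 3, 7}, keep only states in Sat with every successor in Z. Z1 = {0, 3}; fixed.
Sat(AG ((r ∨ a) ∧ r)) = {0, 3}
EG (AG ((r ∨ a) ∧ r)): greatest fixpoint, start Z0 = {0, 3}, keep only states in Sat with some successor in Z. Already a fixed point.
Sat(EG (AG ((r ∨ a) ∧ r))) = {0, 3}
3 ∈ Sat(EG (AG ((r ∨ a) ∧ r))) = {0, 3}, so the formula holds at 3.

Yes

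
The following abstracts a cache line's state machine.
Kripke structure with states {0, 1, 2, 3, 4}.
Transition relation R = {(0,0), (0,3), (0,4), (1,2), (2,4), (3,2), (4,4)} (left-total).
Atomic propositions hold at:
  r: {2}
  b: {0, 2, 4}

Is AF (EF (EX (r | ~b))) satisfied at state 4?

Sat(~b) = {1, 3}
Sat(r | ~b) = {1, 2, 3}
Sat(EX (r | ~b)) = {s : some successor in {1, 2, 3}} = {0, 1, 3}
EF (EX (r | ~b)): least fixpoint, start Z0 = {0, 1, 3}, add states with some successor in Z. Already a fixed point.
Sat(EF (EX (r | ~b))) = {0, 1, 3}
AF (EF (EX (r | ~b))): least fixpoint, start Z0 = {0, 1, 3}, add states with every successor in Z. Already a fixed point.
Sat(AF (EF (EX (r | ~b)))) = {0, 1, 3}
4 ∉ Sat(AF (EF (EX (r | ~b)))) = {0, 1, 3}, so the formula does not hold at 4.

No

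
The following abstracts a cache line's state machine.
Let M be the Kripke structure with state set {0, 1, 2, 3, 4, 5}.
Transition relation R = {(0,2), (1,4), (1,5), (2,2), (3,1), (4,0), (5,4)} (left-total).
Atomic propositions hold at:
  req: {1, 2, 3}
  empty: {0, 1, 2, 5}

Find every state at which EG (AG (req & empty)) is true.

Sat(req & empty) = {1, 2}
AG (req & empty): greatest fixpoint, start Z0 = {1, 2}, keep only states in Sat with every successor in Z. Z1 = {2}; fixed.
Sat(AG (req & empty)) = {2}
EG (AG (req & empty)): greatest fixpoint, start Z0 = {2}, keep only states in Sat with some successor in Z. Already a fixed point.
Sat(EG (AG (req & empty))) = {2}

{2}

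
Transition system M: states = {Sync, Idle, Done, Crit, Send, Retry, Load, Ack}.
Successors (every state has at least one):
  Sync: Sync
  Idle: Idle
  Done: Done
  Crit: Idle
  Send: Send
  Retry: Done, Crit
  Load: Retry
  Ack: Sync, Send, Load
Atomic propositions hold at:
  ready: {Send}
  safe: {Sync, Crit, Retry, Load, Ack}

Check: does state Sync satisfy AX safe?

Sat(AX safe) = {s : every successor in {Sync, Crit, Retry, Load, Ack}} = {Sync, Load}
Sync ∈ Sat(AX safe) = {Sync, Load}, so the formula holds at Sync.

Yes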